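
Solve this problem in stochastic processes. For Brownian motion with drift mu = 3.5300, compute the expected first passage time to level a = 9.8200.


Expected first passage time = a/mu
= 9.8200/3.5300
= 2.7819

2.7819


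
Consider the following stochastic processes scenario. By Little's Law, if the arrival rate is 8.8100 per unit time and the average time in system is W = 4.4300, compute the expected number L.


Little's Law: L = lambda * W
= 8.8100 * 4.4300
= 39.0283

39.0283


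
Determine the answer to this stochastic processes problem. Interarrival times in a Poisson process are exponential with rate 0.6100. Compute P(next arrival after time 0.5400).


P(X > t) = exp(-lambda * t)
= exp(-0.6100 * 0.5400)
= exp(-0.3294) = 0.7194

0.7194


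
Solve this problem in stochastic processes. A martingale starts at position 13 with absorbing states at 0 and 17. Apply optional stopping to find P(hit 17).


By optional stopping theorem: E(M at tau) = M(0) = 13
P(hit 17)*17 + P(hit 0)*0 = 13
P(hit 17) = (13 - 0)/(17 - 0) = 13/17 = 0.7647

0.7647


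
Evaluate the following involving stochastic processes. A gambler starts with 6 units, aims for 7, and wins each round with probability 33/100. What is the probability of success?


Gambler's ruin formula:
r = q/p = 0.6700/0.3300 = 2.0303
P(win) = (1 - r^i)/(1 - r^N)
= (1 - 2.0303^6)/(1 - 2.0303^7)
= 0.4889

0.4889


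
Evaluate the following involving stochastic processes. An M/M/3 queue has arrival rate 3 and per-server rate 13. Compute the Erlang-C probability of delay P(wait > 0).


a = lambda/mu = 0.2308
rho = a/c = 0.0769
Erlang-C formula applied:
C(c,a) = 0.0018

0.0018


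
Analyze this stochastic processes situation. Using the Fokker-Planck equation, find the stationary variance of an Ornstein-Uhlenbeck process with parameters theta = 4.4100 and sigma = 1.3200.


Stationary variance = sigma^2 / (2*theta)
= 1.3200^2 / (2*4.4100)
= 1.7424 / 8.8200
= 0.1976

0.1976


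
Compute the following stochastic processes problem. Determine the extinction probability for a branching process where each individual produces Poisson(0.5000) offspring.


Since mu = 0.5000 <= 1, extinction probability = 1.

1.0000


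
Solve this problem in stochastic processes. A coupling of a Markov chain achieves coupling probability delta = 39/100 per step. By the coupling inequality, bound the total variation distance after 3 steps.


TV distance bound <= (1-delta)^n
= (1 - 0.3900)^3
= 0.6100^3
= 0.2270

0.2270


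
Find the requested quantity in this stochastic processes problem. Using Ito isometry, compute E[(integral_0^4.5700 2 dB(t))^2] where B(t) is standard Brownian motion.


By Ito isometry: E[(int f dB)^2] = int f^2 dt
= 2^2 * 4.5700
= 4 * 4.5700 = 18.2800

18.2800


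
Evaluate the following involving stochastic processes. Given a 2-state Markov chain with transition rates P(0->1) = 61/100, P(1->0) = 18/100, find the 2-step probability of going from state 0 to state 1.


Computing P^2 by matrix multiplication.
P = [[0.3900, 0.6100], [0.1800, 0.8200]]
After raising P to the power 2:
P^2(0,1) = 0.7381

0.7381


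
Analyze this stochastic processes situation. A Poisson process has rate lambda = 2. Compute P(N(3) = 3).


P(N(t)=k) = (lambda*t)^k * exp(-lambda*t) / k!
lambda*t = 6
= 6^3 * exp(-6) / 3!
= 216 * 0.0025 / 6
= 0.0892

0.0892


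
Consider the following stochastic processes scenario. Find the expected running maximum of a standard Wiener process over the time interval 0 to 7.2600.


E(max B(s)) = sqrt(2t/pi)
= sqrt(2*7.2600/pi)
= sqrt(4.6219)
= 2.1499

2.1499


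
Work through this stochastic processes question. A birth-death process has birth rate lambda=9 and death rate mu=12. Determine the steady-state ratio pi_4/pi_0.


For birth-death process, pi_n/pi_0 = (lambda/mu)^n
= (9/12)^4
= 0.3164

0.3164


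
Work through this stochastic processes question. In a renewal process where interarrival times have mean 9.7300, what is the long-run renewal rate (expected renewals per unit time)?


Long-run renewal rate = 1/E(X)
= 1/9.7300
= 0.1028

0.1028


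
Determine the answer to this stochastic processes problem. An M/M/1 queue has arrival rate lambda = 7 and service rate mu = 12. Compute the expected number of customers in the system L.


rho = 7/12 = 0.5833
L = rho/(1-rho)
= 0.5833/0.4167
= 1.4000

1.4000


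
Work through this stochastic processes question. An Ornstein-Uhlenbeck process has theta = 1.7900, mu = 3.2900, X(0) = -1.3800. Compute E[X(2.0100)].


E[X(t)] = mu + (X(0) - mu)*exp(-theta*t)
= 3.2900 + (-1.3800 - 3.2900)*exp(-1.7900*2.0100)
= 3.2900 + -4.6700 * 0.0274
= 3.1621

3.1621


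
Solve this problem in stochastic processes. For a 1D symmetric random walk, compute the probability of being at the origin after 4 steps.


P(S(4) = 0) = C(4,2) / 4^2
= 6 / 16
= 0.3750

0.3750


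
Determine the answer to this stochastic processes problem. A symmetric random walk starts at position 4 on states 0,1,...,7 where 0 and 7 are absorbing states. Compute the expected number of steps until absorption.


For symmetric RW on 0,...,N with absorbing barriers, E(i) = i*(N-i)
E(4) = 4 * 3 = 12

12


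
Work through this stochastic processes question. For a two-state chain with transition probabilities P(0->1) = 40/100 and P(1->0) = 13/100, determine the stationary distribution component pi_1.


Stationary distribution: pi_0 = p10/(p01+p10), pi_1 = p01/(p01+p10)
p01 = 0.4000, p10 = 0.1300
pi_1 = 0.7547

0.7547


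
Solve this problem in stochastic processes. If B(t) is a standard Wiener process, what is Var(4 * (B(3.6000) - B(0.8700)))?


Var(alpha*(B(t)-B(s))) = alpha^2 * (t-s)
= 4^2 * (3.6000 - 0.8700)
= 16 * 2.7300
= 43.6800

43.6800


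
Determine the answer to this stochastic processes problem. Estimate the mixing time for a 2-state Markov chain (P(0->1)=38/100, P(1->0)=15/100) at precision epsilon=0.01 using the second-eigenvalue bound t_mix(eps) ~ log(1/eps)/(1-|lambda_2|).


lambda_2 = |1 - p01 - p10| = |1 - 0.3800 - 0.1500| = 0.4700
t_mix ~ log(1/eps)/(1 - |lambda_2|)
= log(100)/(1 - 0.4700) = 4.6052/0.5300
= 8.6890

8.6890


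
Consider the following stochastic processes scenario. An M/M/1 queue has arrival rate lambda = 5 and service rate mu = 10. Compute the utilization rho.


rho = lambda/mu
= 5/10
= 0.5000

0.5000


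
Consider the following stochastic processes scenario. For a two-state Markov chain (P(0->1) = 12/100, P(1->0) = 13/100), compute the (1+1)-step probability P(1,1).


P^2 = P^1 * P^1
Computing via matrix multiplication of the transition matrix.
Entry (1,1) of P^2 = 0.7725

0.7725


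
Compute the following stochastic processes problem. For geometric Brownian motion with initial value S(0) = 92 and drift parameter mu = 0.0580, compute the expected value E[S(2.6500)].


E[S(t)] = S(0) * exp(mu * t)
= 92 * exp(0.0580 * 2.6500)
= 92 * 1.1661
= 107.2850

107.2850


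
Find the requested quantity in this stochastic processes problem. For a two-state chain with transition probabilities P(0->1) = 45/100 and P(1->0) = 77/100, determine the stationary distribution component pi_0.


Stationary distribution: pi_0 = p10/(p01+p10), pi_1 = p01/(p01+p10)
p01 = 0.4500, p10 = 0.7700
pi_0 = 0.6311

0.6311


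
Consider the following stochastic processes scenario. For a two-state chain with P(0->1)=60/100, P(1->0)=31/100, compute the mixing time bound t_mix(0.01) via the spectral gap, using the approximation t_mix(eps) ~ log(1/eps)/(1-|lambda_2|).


lambda_2 = |1 - p01 - p10| = |1 - 0.6000 - 0.3100| = 0.0900
t_mix ~ log(1/eps)/(1 - |lambda_2|)
= log(100)/(1 - 0.0900) = 4.6052/0.9100
= 5.0606

5.0606


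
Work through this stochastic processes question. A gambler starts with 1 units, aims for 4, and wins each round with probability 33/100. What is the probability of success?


Gambler's ruin formula:
r = q/p = 0.6700/0.3300 = 2.0303
P(win) = (1 - r^i)/(1 - r^N)
= (1 - 2.0303^1)/(1 - 2.0303^4)
= 0.0644

0.0644


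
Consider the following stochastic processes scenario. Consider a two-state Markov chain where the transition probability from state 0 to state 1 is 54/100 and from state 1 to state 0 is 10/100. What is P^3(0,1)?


Computing P^3 by matrix multiplication.
P = [[0.4600, 0.5400], [0.1000, 0.9000]]
After raising P to the power 3:
P^3(0,1) = 0.8044

0.8044


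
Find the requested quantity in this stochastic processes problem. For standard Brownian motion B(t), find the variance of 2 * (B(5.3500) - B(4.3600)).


Var(alpha*(B(t)-B(s))) = alpha^2 * (t-s)
= 2^2 * (5.3500 - 4.3600)
= 4 * 0.9900
= 3.9600

3.9600


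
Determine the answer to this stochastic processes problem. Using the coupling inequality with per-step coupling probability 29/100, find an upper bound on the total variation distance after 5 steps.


TV distance bound <= (1-delta)^n
= (1 - 0.2900)^5
= 0.7100^5
= 0.1804

0.1804


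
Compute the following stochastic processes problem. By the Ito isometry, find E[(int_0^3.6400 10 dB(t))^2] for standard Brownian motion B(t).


By Ito isometry: E[(int f dB)^2] = int f^2 dt
= 10^2 * 3.6400
= 100 * 3.6400 = 364.0000

364.0000


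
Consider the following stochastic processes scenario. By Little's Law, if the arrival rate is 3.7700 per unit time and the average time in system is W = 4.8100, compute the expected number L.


Little's Law: L = lambda * W
= 3.7700 * 4.8100
= 18.1337

18.1337


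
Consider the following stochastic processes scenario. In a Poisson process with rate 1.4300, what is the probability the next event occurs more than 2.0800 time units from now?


P(X > t) = exp(-lambda * t)
= exp(-1.4300 * 2.0800)
= exp(-2.9744) = 0.0511

0.0511


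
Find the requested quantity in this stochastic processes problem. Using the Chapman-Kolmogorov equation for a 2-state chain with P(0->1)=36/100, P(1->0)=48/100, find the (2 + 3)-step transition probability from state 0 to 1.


P^5 = P^2 * P^3
Computing via matrix multiplication of the transition matrix.
Entry (0,1) of P^5 = 0.4285

0.4285


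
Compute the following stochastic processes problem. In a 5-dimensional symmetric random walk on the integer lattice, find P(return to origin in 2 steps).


P(return in 2 steps) = P(reverse first step) = 1/(2d)
= 1/10
= 0.1000

0.1000


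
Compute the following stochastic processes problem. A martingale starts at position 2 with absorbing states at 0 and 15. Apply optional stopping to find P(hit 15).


By optional stopping theorem: E(M at tau) = M(0) = 2
P(hit 15)*15 + P(hit 0)*0 = 2
P(hit 15) = (2 - 0)/(15 - 0) = 2/15 = 0.1333

0.1333


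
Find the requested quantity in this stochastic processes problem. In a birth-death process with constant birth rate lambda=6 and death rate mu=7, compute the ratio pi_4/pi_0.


For birth-death process, pi_n/pi_0 = (lambda/mu)^n
= (6/7)^4
= 0.5398

0.5398


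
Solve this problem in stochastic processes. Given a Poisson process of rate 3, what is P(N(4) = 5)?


P(N(t)=k) = (lambda*t)^k * exp(-lambda*t) / k!
lambda*t = 12
= 12^5 * exp(-12) / 5!
= 248832 * 6.1442e-06 / 120
= 0.0127

0.0127


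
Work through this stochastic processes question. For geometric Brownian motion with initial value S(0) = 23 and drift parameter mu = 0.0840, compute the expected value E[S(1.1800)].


E[S(t)] = S(0) * exp(mu * t)
= 23 * exp(0.0840 * 1.1800)
= 23 * 1.1042
= 25.3966

25.3966


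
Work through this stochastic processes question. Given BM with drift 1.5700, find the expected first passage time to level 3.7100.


Expected first passage time = a/mu
= 3.7100/1.5700
= 2.3631

2.3631


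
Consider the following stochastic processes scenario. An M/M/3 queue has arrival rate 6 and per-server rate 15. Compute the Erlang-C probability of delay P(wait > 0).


a = lambda/mu = 0.4000
rho = a/c = 0.1333
Erlang-C formula applied:
C(c,a) = 0.0082

0.0082


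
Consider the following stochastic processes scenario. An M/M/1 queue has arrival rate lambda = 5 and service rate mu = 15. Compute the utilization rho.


rho = lambda/mu
= 5/15
= 0.3333

0.3333


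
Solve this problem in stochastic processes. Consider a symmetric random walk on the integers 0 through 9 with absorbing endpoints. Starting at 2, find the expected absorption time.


For symmetric RW on 0,...,N with absorbing barriers, E(i) = i*(N-i)
E(2) = 2 * 7 = 14

14


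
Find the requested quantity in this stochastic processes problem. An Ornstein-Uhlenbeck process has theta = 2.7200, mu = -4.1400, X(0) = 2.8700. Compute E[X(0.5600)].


E[X(t)] = mu + (X(0) - mu)*exp(-theta*t)
= -4.1400 + (2.8700 - -4.1400)*exp(-2.7200*0.5600)
= -4.1400 + 7.0100 * 0.2180
= -2.6117

-2.6117


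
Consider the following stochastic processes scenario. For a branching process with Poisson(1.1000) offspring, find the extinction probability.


Since mu = 1.1000 > 1, extinction prob q < 1.
Solve s = exp(mu*(s-1)) iteratively.
q = 0.8239

0.8239


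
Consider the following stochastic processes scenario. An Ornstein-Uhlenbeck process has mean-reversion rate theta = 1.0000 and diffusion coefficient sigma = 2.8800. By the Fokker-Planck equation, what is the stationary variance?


Stationary variance = sigma^2 / (2*theta)
= 2.8800^2 / (2*1.0000)
= 8.2944 / 2.0000
= 4.1472

4.1472


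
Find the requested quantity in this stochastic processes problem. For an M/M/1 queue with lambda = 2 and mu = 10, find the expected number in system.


rho = 2/10 = 0.2000
L = rho/(1-rho)
= 0.2000/0.8000
= 0.2500

0.2500


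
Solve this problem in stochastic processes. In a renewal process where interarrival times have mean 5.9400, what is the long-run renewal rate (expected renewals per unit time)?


Long-run renewal rate = 1/E(X)
= 1/5.9400
= 0.1684

0.1684


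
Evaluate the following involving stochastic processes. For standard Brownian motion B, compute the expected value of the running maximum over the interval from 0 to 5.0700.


E(max B(s)) = sqrt(2t/pi)
= sqrt(2*5.0700/pi)
= sqrt(3.2277)
= 1.7966

1.7966


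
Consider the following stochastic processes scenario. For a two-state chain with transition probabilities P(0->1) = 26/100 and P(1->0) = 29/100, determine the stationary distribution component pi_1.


Stationary distribution: pi_0 = p10/(p01+p10), pi_1 = p01/(p01+p10)
p01 = 0.2600, p10 = 0.2900
pi_1 = 0.4727

0.4727


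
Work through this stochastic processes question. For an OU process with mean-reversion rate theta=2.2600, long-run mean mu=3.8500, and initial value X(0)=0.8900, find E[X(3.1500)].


E[X(t)] = mu + (X(0) - mu)*exp(-theta*t)
= 3.8500 + (0.8900 - 3.8500)*exp(-2.2600*3.1500)
= 3.8500 + -2.9600 * 8.0958e-04
= 3.8476

3.8476


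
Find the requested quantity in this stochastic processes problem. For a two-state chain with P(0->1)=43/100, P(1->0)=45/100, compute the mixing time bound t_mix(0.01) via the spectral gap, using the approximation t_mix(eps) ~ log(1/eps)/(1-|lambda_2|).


lambda_2 = |1 - p01 - p10| = |1 - 0.4300 - 0.4500| = 0.1200
t_mix ~ log(1/eps)/(1 - |lambda_2|)
= log(100)/(1 - 0.1200) = 4.6052/0.8800
= 5.2331

5.2331


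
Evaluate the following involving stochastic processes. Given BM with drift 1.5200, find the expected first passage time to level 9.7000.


Expected first passage time = a/mu
= 9.7000/1.5200
= 6.3816

6.3816


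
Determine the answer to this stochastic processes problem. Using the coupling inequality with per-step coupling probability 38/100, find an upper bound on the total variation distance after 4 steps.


TV distance bound <= (1-delta)^n
= (1 - 0.3800)^4
= 0.6200^4
= 0.1478

0.1478


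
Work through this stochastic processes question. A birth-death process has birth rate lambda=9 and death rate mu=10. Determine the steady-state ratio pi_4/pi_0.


For birth-death process, pi_n/pi_0 = (lambda/mu)^n
= (9/10)^4
= 0.6561

0.6561


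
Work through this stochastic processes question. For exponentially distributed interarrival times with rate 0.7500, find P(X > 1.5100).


P(X > t) = exp(-lambda * t)
= exp(-0.7500 * 1.5100)
= exp(-1.1325) = 0.3222

0.3222


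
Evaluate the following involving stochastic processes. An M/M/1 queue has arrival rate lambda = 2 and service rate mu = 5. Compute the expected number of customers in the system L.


rho = 2/5 = 0.4000
L = rho/(1-rho)
= 0.4000/0.6000
= 0.6667

0.6667


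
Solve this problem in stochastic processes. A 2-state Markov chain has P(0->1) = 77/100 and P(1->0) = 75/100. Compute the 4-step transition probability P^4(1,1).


Computing P^4 by matrix multiplication.
P = [[0.2300, 0.7700], [0.7500, 0.2500]]
After raising P to the power 4:
P^4(1,1) = 0.5427

0.5427


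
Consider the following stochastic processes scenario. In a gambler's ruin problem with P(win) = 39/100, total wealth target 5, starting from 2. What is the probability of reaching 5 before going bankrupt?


Gambler's ruin formula:
r = q/p = 0.6100/0.3900 = 1.5641
P(win) = (1 - r^i)/(1 - r^N)
= (1 - 1.5641^2)/(1 - 1.5641^5)
= 0.1730

0.1730


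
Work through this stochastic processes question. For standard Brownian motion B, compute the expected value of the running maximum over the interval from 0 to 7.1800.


E(max B(s)) = sqrt(2t/pi)
= sqrt(2*7.1800/pi)
= sqrt(4.5709)
= 2.1380

2.1380


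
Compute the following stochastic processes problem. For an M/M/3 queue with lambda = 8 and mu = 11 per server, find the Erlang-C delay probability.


a = lambda/mu = 0.7273
rho = a/c = 0.2424
Erlang-C formula applied:
C(c,a) = 0.0408

0.0408


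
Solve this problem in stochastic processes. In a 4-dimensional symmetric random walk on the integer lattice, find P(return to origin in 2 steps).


P(return in 2 steps) = P(reverse first step) = 1/(2d)
= 1/8
= 0.1250

0.1250


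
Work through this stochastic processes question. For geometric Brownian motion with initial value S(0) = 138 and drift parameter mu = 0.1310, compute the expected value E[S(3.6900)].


E[S(t)] = S(0) * exp(mu * t)
= 138 * exp(0.1310 * 3.6900)
= 138 * 1.6216
= 223.7756

223.7756


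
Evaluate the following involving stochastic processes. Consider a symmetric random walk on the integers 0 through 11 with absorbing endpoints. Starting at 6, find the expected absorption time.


For symmetric RW on 0,...,N with absorbing barriers, E(i) = i*(N-i)
E(6) = 6 * 5 = 30

30


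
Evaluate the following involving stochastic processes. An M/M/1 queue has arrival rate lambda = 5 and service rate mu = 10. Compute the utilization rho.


rho = lambda/mu
= 5/10
= 0.5000

0.5000


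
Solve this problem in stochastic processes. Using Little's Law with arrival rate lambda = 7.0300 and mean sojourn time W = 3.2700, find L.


Little's Law: L = lambda * W
= 7.0300 * 3.2700
= 22.9881

22.9881


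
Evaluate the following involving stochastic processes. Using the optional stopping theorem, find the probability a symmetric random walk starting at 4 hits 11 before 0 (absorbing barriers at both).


By optional stopping theorem: E(M at tau) = M(0) = 4
P(hit 11)*11 + P(hit 0)*0 = 4
P(hit 11) = (4 - 0)/(11 - 0) = 4/11 = 0.3636

0.3636


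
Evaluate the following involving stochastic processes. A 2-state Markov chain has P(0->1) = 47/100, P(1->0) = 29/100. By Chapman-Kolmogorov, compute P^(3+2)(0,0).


P^5 = P^3 * P^2
Computing via matrix multiplication of the transition matrix.
Entry (0,0) of P^5 = 0.3821

0.3821


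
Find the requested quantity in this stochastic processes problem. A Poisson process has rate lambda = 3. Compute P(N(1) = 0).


P(N(t)=k) = (lambda*t)^k * exp(-lambda*t) / k!
lambda*t = 3
= 3^0 * exp(-3) / 0!
= 1 * 0.0498 / 1
= 0.0498

0.0498


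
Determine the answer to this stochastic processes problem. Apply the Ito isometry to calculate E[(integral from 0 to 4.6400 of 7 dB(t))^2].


By Ito isometry: E[(int f dB)^2] = int f^2 dt
= 7^2 * 4.6400
= 49 * 4.6400 = 227.3600

227.3600


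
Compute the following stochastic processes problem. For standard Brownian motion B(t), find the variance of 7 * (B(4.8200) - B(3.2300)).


Var(alpha*(B(t)-B(s))) = alpha^2 * (t-s)
= 7^2 * (4.8200 - 3.2300)
= 49 * 1.5900
= 77.9100

77.9100


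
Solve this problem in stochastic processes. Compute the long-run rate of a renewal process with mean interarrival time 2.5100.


Long-run renewal rate = 1/E(X)
= 1/2.5100
= 0.3984

0.3984


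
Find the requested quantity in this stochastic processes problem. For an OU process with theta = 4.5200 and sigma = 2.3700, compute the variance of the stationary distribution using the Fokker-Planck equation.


Stationary variance = sigma^2 / (2*theta)
= 2.3700^2 / (2*4.5200)
= 5.6169 / 9.0400
= 0.6213

0.6213


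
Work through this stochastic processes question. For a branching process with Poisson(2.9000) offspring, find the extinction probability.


Since mu = 2.9000 > 1, extinction prob q < 1.
Solve s = exp(mu*(s-1)) iteratively.
q = 0.0668

0.0668


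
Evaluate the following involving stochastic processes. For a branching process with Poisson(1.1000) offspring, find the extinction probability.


Since mu = 1.1000 > 1, extinction prob q < 1.
Solve s = exp(mu*(s-1)) iteratively.
q = 0.8239

0.8239


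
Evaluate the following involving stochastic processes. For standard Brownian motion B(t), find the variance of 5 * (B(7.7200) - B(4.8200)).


Var(alpha*(B(t)-B(s))) = alpha^2 * (t-s)
= 5^2 * (7.7200 - 4.8200)
= 25 * 2.9000
= 72.5000

72.5000


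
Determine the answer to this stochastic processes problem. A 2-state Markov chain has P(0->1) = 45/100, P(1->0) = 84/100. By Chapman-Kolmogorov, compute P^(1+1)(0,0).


P^2 = P^1 * P^1
Computing via matrix multiplication of the transition matrix.
Entry (0,0) of P^2 = 0.6805

0.6805


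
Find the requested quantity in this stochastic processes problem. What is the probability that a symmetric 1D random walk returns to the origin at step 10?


P(S(10) = 0) = C(10,5) / 4^5
= 252 / 1024
= 0.2461

0.2461


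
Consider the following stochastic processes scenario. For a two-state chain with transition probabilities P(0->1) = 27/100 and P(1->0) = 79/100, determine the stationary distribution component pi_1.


Stationary distribution: pi_0 = p10/(p01+p10), pi_1 = p01/(p01+p10)
p01 = 0.2700, p10 = 0.7900
pi_1 = 0.2547

0.2547


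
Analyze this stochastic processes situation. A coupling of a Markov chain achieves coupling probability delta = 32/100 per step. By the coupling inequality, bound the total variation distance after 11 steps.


TV distance bound <= (1-delta)^n
= (1 - 0.3200)^11
= 0.6800^11
= 0.0144

0.0144


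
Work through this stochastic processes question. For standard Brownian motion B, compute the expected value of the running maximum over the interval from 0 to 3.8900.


E(max B(s)) = sqrt(2t/pi)
= sqrt(2*3.8900/pi)
= sqrt(2.4765)
= 1.5737

1.5737


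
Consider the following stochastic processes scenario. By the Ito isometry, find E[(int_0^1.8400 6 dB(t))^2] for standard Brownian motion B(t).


By Ito isometry: E[(int f dB)^2] = int f^2 dt
= 6^2 * 1.8400
= 36 * 1.8400 = 66.2400

66.2400


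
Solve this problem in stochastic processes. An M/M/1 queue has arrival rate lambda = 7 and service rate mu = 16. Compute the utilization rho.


rho = lambda/mu
= 7/16
= 0.4375

0.4375


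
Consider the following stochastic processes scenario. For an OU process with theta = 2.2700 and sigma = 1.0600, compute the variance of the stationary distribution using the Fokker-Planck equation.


Stationary variance = sigma^2 / (2*theta)
= 1.0600^2 / (2*2.2700)
= 1.1236 / 4.5400
= 0.2475

0.2475


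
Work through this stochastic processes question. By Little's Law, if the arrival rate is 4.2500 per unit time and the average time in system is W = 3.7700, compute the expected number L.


Little's Law: L = lambda * W
= 4.2500 * 3.7700
= 16.0225

16.0225


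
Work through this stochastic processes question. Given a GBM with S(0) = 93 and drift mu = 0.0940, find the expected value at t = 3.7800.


E[S(t)] = S(0) * exp(mu * t)
= 93 * exp(0.0940 * 3.7800)
= 93 * 1.4266
= 132.6773

132.6773


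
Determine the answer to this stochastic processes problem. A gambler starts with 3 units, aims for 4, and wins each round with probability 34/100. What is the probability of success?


Gambler's ruin formula:
r = q/p = 0.6600/0.3400 = 1.9412
P(win) = (1 - r^i)/(1 - r^N)
= (1 - 1.9412^3)/(1 - 1.9412^4)
= 0.4784

0.4784


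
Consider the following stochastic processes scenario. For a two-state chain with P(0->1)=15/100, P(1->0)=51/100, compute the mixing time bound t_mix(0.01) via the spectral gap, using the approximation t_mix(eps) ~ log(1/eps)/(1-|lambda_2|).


lambda_2 = |1 - p01 - p10| = |1 - 0.1500 - 0.5100| = 0.3400
t_mix ~ log(1/eps)/(1 - |lambda_2|)
= log(100)/(1 - 0.3400) = 4.6052/0.6600
= 6.9775

6.9775


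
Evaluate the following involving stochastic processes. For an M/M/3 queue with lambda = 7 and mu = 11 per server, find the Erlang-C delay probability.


a = lambda/mu = 0.6364
rho = a/c = 0.2121
Erlang-C formula applied:
C(c,a) = 0.0288

0.0288


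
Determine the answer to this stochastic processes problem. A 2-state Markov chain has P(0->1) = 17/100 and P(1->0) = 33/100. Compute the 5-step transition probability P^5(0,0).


Computing P^5 by matrix multiplication.
P = [[0.8300, 0.1700], [0.3300, 0.6700]]
After raising P to the power 5:
P^5(0,0) = 0.6706

0.6706


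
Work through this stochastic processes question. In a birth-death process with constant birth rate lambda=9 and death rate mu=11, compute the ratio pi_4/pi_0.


For birth-death process, pi_n/pi_0 = (lambda/mu)^n
= (9/11)^4
= 0.4481

0.4481


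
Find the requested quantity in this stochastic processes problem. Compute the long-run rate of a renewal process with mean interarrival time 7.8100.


Long-run renewal rate = 1/E(X)
= 1/7.8100
= 0.1280

0.1280


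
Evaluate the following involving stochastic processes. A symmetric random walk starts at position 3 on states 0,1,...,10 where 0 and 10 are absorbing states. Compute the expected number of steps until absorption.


For symmetric RW on 0,...,N with absorbing barriers, E(i) = i*(N-i)
E(3) = 3 * 7 = 21

21


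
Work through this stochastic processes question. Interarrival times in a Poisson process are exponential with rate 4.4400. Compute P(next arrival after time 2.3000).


P(X > t) = exp(-lambda * t)
= exp(-4.4400 * 2.3000)
= exp(-10.2120) = 3.6727e-05

3.6727e-05


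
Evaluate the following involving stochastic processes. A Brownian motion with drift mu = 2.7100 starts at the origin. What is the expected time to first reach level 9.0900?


Expected first passage time = a/mu
= 9.0900/2.7100
= 3.3542

3.3542


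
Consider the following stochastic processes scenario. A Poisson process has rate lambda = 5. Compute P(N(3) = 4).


P(N(t)=k) = (lambda*t)^k * exp(-lambda*t) / k!
lambda*t = 15
= 15^4 * exp(-15) / 4!
= 50625 * 3.0590e-07 / 24
= 6.4526e-04

6.4526e-04


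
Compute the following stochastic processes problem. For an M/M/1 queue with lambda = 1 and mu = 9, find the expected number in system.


rho = 1/9 = 0.1111
L = rho/(1-rho)
= 0.1111/0.8889
= 0.1250

0.1250


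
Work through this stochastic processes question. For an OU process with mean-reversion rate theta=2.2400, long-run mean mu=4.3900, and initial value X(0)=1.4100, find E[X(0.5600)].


E[X(t)] = mu + (X(0) - mu)*exp(-theta*t)
= 4.3900 + (1.4100 - 4.3900)*exp(-2.2400*0.5600)
= 4.3900 + -2.9800 * 0.2852
= 3.5400

3.5400


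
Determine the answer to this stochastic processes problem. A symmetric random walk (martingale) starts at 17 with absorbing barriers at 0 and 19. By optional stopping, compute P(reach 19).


By optional stopping theorem: E(M at tau) = M(0) = 17
P(hit 19)*19 + P(hit 0)*0 = 17
P(hit 19) = (17 - 0)/(19 - 0) = 17/19 = 0.8947

0.8947


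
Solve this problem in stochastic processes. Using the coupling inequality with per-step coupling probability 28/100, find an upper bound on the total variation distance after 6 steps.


TV distance bound <= (1-delta)^n
= (1 - 0.2800)^6
= 0.7200^6
= 0.1393

0.1393


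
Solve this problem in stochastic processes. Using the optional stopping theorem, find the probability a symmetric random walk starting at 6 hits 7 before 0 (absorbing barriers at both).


By optional stopping theorem: E(M at tau) = M(0) = 6
P(hit 7)*7 + P(hit 0)*0 = 6
P(hit 7) = (6 - 0)/(7 - 0) = 6/7 = 0.8571

0.8571


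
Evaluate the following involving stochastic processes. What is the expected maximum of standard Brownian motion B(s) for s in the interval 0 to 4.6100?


E(max B(s)) = sqrt(2t/pi)
= sqrt(2*4.6100/pi)
= sqrt(2.9348)
= 1.7131

1.7131


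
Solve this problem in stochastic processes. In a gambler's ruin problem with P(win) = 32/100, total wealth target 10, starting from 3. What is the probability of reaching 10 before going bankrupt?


Gambler's ruin formula:
r = q/p = 0.6800/0.3200 = 2.1250
P(win) = (1 - r^i)/(1 - r^N)
= (1 - 2.1250^3)/(1 - 2.1250^10)
= 0.0046

0.0046


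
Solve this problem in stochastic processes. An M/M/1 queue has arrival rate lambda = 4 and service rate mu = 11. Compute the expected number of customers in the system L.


rho = 4/11 = 0.3636
L = rho/(1-rho)
= 0.3636/0.6364
= 0.5714

0.5714


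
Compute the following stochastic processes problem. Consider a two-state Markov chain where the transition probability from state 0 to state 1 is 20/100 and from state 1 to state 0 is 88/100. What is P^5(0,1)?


Computing P^5 by matrix multiplication.
P = [[0.8000, 0.2000], [0.8800, 0.1200]]
After raising P to the power 5:
P^5(0,1) = 0.1852

0.1852


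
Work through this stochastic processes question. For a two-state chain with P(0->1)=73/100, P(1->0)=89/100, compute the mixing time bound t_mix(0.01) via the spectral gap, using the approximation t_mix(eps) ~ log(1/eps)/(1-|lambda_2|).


lambda_2 = |1 - p01 - p10| = |1 - 0.7300 - 0.8900| = 0.6200
t_mix ~ log(1/eps)/(1 - |lambda_2|)
= log(100)/(1 - 0.6200) = 4.6052/0.3800
= 12.1189

12.1189


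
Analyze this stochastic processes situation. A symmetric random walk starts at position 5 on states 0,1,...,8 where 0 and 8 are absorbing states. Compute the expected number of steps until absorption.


For symmetric RW on 0,...,N with absorbing barriers, E(i) = i*(N-i)
E(5) = 5 * 3 = 15

15


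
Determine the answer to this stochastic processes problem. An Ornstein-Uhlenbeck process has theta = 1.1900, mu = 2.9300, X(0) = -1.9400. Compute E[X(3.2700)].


E[X(t)] = mu + (X(0) - mu)*exp(-theta*t)
= 2.9300 + (-1.9400 - 2.9300)*exp(-1.1900*3.2700)
= 2.9300 + -4.8700 * 0.0204
= 2.8306

2.8306


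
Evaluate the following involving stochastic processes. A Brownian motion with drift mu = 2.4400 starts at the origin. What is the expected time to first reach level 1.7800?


Expected first passage time = a/mu
= 1.7800/2.4400
= 0.7295

0.7295


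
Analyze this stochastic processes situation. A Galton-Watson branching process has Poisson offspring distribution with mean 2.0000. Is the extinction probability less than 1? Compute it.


Since mu = 2.0000 > 1, extinction prob q < 1.
Solve s = exp(mu*(s-1)) iteratively.
q = 0.2032

0.2032


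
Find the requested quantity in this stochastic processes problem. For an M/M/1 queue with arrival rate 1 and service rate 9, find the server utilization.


rho = lambda/mu
= 1/9
= 0.1111

0.1111


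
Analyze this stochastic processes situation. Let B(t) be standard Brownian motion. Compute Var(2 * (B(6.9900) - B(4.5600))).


Var(alpha*(B(t)-B(s))) = alpha^2 * (t-s)
= 2^2 * (6.9900 - 4.5600)
= 4 * 2.4300
= 9.7200

9.7200


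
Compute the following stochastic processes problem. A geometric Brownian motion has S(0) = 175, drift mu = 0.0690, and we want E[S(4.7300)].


E[S(t)] = S(0) * exp(mu * t)
= 175 * exp(0.0690 * 4.7300)
= 175 * 1.3859
= 242.5374

242.5374


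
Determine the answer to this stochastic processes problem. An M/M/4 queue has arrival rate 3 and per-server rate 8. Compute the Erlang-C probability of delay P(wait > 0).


a = lambda/mu = 0.3750
rho = a/c = 0.0938
Erlang-C formula applied:
C(c,a) = 6.2488e-04

6.2488e-04


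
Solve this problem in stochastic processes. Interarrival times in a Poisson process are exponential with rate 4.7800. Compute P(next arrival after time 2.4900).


P(X > t) = exp(-lambda * t)
= exp(-4.7800 * 2.4900)
= exp(-11.9022) = 6.7755e-06

6.7755e-06


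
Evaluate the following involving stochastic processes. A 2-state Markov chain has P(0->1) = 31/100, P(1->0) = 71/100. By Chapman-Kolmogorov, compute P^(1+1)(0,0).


P^2 = P^1 * P^1
Computing via matrix multiplication of the transition matrix.
Entry (0,0) of P^2 = 0.6962

0.6962


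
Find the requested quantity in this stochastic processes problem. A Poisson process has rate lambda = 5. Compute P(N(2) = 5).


P(N(t)=k) = (lambda*t)^k * exp(-lambda*t) / k!
lambda*t = 10
= 10^5 * exp(-10) / 5!
= 100000 * 4.5400e-05 / 120
= 0.0378

0.0378


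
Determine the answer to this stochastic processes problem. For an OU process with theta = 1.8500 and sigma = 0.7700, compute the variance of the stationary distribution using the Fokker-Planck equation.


Stationary variance = sigma^2 / (2*theta)
= 0.7700^2 / (2*1.8500)
= 0.5929 / 3.7000
= 0.1602

0.1602


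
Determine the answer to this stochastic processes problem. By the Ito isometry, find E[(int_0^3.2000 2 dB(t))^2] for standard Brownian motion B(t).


By Ito isometry: E[(int f dB)^2] = int f^2 dt
= 2^2 * 3.2000
= 4 * 3.2000 = 12.8000

12.8000


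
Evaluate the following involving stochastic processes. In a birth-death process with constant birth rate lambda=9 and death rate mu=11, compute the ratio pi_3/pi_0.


For birth-death process, pi_n/pi_0 = (lambda/mu)^n
= (9/11)^3
= 0.5477

0.5477


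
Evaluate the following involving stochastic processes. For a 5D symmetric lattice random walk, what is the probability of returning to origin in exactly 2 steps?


P(return in 2 steps) = P(reverse first step) = 1/(2d)
= 1/10
= 0.1000

0.1000


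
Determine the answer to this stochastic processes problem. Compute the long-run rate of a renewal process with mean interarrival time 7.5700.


Long-run renewal rate = 1/E(X)
= 1/7.5700
= 0.1321

0.1321


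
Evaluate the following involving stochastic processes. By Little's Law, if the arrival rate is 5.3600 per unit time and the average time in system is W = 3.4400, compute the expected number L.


Little's Law: L = lambda * W
= 5.3600 * 3.4400
= 18.4384

18.4384


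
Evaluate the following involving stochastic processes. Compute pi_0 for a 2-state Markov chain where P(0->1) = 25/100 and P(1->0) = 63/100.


Stationary distribution: pi_0 = p10/(p01+p10), pi_1 = p01/(p01+p10)
p01 = 0.2500, p10 = 0.6300
pi_0 = 0.7159

0.7159


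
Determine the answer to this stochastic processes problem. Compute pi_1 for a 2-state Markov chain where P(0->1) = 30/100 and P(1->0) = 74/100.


Stationary distribution: pi_0 = p10/(p01+p10), pi_1 = p01/(p01+p10)
p01 = 0.3000, p10 = 0.7400
pi_1 = 0.2885

0.2885


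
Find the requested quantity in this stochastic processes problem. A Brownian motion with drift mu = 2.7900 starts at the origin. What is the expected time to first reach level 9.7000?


Expected first passage time = a/mu
= 9.7000/2.7900
= 3.4767

3.4767


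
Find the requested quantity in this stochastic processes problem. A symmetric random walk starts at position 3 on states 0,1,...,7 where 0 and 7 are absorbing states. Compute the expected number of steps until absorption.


For symmetric RW on 0,...,N with absorbing barriers, E(i) = i*(N-i)
E(3) = 3 * 4 = 12

12


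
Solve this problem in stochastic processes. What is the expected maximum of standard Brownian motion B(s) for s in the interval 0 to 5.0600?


E(max B(s)) = sqrt(2t/pi)
= sqrt(2*5.0600/pi)
= sqrt(3.2213)
= 1.7948

1.7948


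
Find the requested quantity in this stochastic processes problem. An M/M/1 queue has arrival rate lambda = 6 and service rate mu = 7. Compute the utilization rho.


rho = lambda/mu
= 6/7
= 0.8571

0.8571


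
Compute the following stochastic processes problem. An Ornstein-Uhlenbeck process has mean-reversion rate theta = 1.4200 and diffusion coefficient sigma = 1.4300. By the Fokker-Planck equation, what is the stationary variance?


Stationary variance = sigma^2 / (2*theta)
= 1.4300^2 / (2*1.4200)
= 2.0449 / 2.8400
= 0.7200

0.7200


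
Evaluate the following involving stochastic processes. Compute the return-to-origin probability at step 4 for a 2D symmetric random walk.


P = C(4,2)^2 / 4^4
= 6^2 / 256
= 36 / 256
= 0.1406

0.1406


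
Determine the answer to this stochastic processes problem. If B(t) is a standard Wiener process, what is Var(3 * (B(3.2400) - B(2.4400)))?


Var(alpha*(B(t)-B(s))) = alpha^2 * (t-s)
= 3^2 * (3.2400 - 2.4400)
= 9 * 0.8000
= 7.2000

7.2000


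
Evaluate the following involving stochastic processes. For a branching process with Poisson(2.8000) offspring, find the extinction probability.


Since mu = 2.8000 > 1, extinction prob q < 1.
Solve s = exp(mu*(s-1)) iteratively.
q = 0.0750

0.0750


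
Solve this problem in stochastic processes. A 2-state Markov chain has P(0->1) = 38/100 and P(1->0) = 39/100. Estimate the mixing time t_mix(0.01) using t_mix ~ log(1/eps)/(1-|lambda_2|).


lambda_2 = |1 - p01 - p10| = |1 - 0.3800 - 0.3900| = 0.2300
t_mix ~ log(1/eps)/(1 - |lambda_2|)
= log(100)/(1 - 0.2300) = 4.6052/0.7700
= 5.9807

5.9807


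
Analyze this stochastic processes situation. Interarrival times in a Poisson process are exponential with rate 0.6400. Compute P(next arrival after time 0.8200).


P(X > t) = exp(-lambda * t)
= exp(-0.6400 * 0.8200)
= exp(-0.5248) = 0.5917

0.5917


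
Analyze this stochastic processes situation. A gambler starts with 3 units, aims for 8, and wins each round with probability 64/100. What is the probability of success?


Gambler's ruin formula:
r = q/p = 0.3600/0.6400 = 0.5625
P(win) = (1 - r^i)/(1 - r^N)
= (1 - 0.5625^3)/(1 - 0.5625^8)
= 0.8303

0.8303


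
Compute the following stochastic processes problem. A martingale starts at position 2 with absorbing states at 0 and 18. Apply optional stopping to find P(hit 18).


By optional stopping theorem: E(M at tau) = M(0) = 2
P(hit 18)*18 + P(hit 0)*0 = 2
P(hit 18) = (2 - 0)/(18 - 0) = 1/9 = 0.1111

0.1111


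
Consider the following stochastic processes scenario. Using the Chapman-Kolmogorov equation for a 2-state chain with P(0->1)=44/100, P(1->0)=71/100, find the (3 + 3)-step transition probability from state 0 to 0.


P^6 = P^3 * P^3
Computing via matrix multiplication of the transition matrix.
Entry (0,0) of P^6 = 0.6174

0.6174


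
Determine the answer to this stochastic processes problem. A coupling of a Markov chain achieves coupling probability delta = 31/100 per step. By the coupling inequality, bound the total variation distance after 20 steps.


TV distance bound <= (1-delta)^n
= (1 - 0.3100)^20
= 0.6900^20
= 5.9839e-04

5.9839e-04


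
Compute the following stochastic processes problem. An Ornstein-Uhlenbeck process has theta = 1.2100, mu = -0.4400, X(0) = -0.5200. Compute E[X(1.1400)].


E[X(t)] = mu + (X(0) - mu)*exp(-theta*t)
= -0.4400 + (-0.5200 - -0.4400)*exp(-1.2100*1.1400)
= -0.4400 + -0.0800 * 0.2517
= -0.4601

-0.4601


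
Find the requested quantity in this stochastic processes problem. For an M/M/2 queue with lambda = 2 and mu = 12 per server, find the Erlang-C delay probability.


a = lambda/mu = 0.1667
rho = a/c = 0.0833
Erlang-C formula applied:
C(c,a) = 0.0128

0.0128


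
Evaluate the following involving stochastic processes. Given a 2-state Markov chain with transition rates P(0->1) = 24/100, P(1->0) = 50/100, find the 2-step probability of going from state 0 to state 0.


Computing P^2 by matrix multiplication.
P = [[0.7600, 0.2400], [0.5000, 0.5000]]
After raising P to the power 2:
P^2(0,0) = 0.6976

0.6976
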